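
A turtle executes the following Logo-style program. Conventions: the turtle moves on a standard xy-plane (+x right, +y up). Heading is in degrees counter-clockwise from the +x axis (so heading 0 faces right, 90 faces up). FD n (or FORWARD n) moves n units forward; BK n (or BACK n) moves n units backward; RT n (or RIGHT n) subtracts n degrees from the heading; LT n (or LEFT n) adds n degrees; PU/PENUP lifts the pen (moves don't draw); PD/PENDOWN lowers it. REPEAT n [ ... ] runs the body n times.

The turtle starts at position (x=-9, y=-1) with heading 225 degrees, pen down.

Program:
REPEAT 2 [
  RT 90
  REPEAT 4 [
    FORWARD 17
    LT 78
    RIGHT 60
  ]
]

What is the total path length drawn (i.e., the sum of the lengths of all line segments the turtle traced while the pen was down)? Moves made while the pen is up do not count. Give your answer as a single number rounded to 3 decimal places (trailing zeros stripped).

Answer: 136

Derivation:
Executing turtle program step by step:
Start: pos=(-9,-1), heading=225, pen down
REPEAT 2 [
  -- iteration 1/2 --
  RT 90: heading 225 -> 135
  REPEAT 4 [
    -- iteration 1/4 --
    FD 17: (-9,-1) -> (-21.021,11.021) [heading=135, draw]
    LT 78: heading 135 -> 213
    RT 60: heading 213 -> 153
    -- iteration 2/4 --
    FD 17: (-21.021,11.021) -> (-36.168,18.739) [heading=153, draw]
    LT 78: heading 153 -> 231
    RT 60: heading 231 -> 171
    -- iteration 3/4 --
    FD 17: (-36.168,18.739) -> (-52.959,21.398) [heading=171, draw]
    LT 78: heading 171 -> 249
    RT 60: heading 249 -> 189
    -- iteration 4/4 --
    FD 17: (-52.959,21.398) -> (-69.749,18.739) [heading=189, draw]
    LT 78: heading 189 -> 267
    RT 60: heading 267 -> 207
  ]
  -- iteration 2/2 --
  RT 90: heading 207 -> 117
  REPEAT 4 [
    -- iteration 1/4 --
    FD 17: (-69.749,18.739) -> (-77.467,33.886) [heading=117, draw]
    LT 78: heading 117 -> 195
    RT 60: heading 195 -> 135
    -- iteration 2/4 --
    FD 17: (-77.467,33.886) -> (-89.488,45.907) [heading=135, draw]
    LT 78: heading 135 -> 213
    RT 60: heading 213 -> 153
    -- iteration 3/4 --
    FD 17: (-89.488,45.907) -> (-104.635,53.624) [heading=153, draw]
    LT 78: heading 153 -> 231
    RT 60: heading 231 -> 171
    -- iteration 4/4 --
    FD 17: (-104.635,53.624) -> (-121.426,56.284) [heading=171, draw]
    LT 78: heading 171 -> 249
    RT 60: heading 249 -> 189
  ]
]
Final: pos=(-121.426,56.284), heading=189, 8 segment(s) drawn

Segment lengths:
  seg 1: (-9,-1) -> (-21.021,11.021), length = 17
  seg 2: (-21.021,11.021) -> (-36.168,18.739), length = 17
  seg 3: (-36.168,18.739) -> (-52.959,21.398), length = 17
  seg 4: (-52.959,21.398) -> (-69.749,18.739), length = 17
  seg 5: (-69.749,18.739) -> (-77.467,33.886), length = 17
  seg 6: (-77.467,33.886) -> (-89.488,45.907), length = 17
  seg 7: (-89.488,45.907) -> (-104.635,53.624), length = 17
  seg 8: (-104.635,53.624) -> (-121.426,56.284), length = 17
Total = 136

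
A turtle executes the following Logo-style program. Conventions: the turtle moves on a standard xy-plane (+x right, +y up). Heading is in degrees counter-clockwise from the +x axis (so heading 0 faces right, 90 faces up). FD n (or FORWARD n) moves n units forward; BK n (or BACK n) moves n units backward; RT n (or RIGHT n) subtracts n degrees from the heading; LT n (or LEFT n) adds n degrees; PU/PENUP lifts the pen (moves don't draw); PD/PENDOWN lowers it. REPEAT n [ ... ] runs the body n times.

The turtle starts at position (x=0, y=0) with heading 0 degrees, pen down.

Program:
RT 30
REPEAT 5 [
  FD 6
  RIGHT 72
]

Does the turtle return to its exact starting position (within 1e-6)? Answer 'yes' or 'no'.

Answer: yes

Derivation:
Executing turtle program step by step:
Start: pos=(0,0), heading=0, pen down
RT 30: heading 0 -> 330
REPEAT 5 [
  -- iteration 1/5 --
  FD 6: (0,0) -> (5.196,-3) [heading=330, draw]
  RT 72: heading 330 -> 258
  -- iteration 2/5 --
  FD 6: (5.196,-3) -> (3.949,-8.869) [heading=258, draw]
  RT 72: heading 258 -> 186
  -- iteration 3/5 --
  FD 6: (3.949,-8.869) -> (-2.018,-9.496) [heading=186, draw]
  RT 72: heading 186 -> 114
  -- iteration 4/5 --
  FD 6: (-2.018,-9.496) -> (-4.459,-4.015) [heading=114, draw]
  RT 72: heading 114 -> 42
  -- iteration 5/5 --
  FD 6: (-4.459,-4.015) -> (0,0) [heading=42, draw]
  RT 72: heading 42 -> 330
]
Final: pos=(0,0), heading=330, 5 segment(s) drawn

Start position: (0, 0)
Final position: (0, 0)
Distance = 0; < 1e-6 -> CLOSED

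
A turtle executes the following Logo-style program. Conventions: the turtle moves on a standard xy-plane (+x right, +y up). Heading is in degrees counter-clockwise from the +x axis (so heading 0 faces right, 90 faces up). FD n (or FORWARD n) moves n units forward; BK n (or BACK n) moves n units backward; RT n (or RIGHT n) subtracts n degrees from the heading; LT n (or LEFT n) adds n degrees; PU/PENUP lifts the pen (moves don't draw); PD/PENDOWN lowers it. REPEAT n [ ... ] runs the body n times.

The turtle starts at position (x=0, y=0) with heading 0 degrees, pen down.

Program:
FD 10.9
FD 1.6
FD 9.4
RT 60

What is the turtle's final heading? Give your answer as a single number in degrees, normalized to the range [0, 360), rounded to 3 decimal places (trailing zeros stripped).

Executing turtle program step by step:
Start: pos=(0,0), heading=0, pen down
FD 10.9: (0,0) -> (10.9,0) [heading=0, draw]
FD 1.6: (10.9,0) -> (12.5,0) [heading=0, draw]
FD 9.4: (12.5,0) -> (21.9,0) [heading=0, draw]
RT 60: heading 0 -> 300
Final: pos=(21.9,0), heading=300, 3 segment(s) drawn

Answer: 300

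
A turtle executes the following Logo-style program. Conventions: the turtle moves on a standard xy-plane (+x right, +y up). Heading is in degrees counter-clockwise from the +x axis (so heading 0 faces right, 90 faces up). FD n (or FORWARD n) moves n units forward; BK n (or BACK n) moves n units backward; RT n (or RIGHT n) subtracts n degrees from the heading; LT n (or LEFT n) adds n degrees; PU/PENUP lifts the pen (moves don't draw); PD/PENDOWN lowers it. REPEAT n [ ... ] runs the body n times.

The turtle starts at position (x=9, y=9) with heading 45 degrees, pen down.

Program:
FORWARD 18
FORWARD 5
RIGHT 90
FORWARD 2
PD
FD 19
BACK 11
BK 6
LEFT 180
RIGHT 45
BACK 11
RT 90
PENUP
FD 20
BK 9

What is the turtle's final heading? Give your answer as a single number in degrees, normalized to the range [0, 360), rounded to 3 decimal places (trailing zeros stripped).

Executing turtle program step by step:
Start: pos=(9,9), heading=45, pen down
FD 18: (9,9) -> (21.728,21.728) [heading=45, draw]
FD 5: (21.728,21.728) -> (25.263,25.263) [heading=45, draw]
RT 90: heading 45 -> 315
FD 2: (25.263,25.263) -> (26.678,23.849) [heading=315, draw]
PD: pen down
FD 19: (26.678,23.849) -> (40.113,10.414) [heading=315, draw]
BK 11: (40.113,10.414) -> (32.335,18.192) [heading=315, draw]
BK 6: (32.335,18.192) -> (28.092,22.435) [heading=315, draw]
LT 180: heading 315 -> 135
RT 45: heading 135 -> 90
BK 11: (28.092,22.435) -> (28.092,11.435) [heading=90, draw]
RT 90: heading 90 -> 0
PU: pen up
FD 20: (28.092,11.435) -> (48.092,11.435) [heading=0, move]
BK 9: (48.092,11.435) -> (39.092,11.435) [heading=0, move]
Final: pos=(39.092,11.435), heading=0, 7 segment(s) drawn

Answer: 0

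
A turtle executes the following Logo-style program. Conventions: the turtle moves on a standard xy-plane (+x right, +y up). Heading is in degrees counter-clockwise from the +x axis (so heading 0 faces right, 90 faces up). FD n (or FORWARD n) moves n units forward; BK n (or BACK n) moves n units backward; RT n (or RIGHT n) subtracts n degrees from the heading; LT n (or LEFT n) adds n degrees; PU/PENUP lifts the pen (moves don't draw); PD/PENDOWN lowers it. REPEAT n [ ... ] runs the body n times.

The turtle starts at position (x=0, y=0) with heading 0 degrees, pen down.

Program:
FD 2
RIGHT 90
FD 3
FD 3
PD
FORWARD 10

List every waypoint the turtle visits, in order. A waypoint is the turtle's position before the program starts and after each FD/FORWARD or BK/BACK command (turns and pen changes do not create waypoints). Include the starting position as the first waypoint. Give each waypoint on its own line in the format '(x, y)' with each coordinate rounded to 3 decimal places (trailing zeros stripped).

Answer: (0, 0)
(2, 0)
(2, -3)
(2, -6)
(2, -16)

Derivation:
Executing turtle program step by step:
Start: pos=(0,0), heading=0, pen down
FD 2: (0,0) -> (2,0) [heading=0, draw]
RT 90: heading 0 -> 270
FD 3: (2,0) -> (2,-3) [heading=270, draw]
FD 3: (2,-3) -> (2,-6) [heading=270, draw]
PD: pen down
FD 10: (2,-6) -> (2,-16) [heading=270, draw]
Final: pos=(2,-16), heading=270, 4 segment(s) drawn
Waypoints (5 total):
(0, 0)
(2, 0)
(2, -3)
(2, -6)
(2, -16)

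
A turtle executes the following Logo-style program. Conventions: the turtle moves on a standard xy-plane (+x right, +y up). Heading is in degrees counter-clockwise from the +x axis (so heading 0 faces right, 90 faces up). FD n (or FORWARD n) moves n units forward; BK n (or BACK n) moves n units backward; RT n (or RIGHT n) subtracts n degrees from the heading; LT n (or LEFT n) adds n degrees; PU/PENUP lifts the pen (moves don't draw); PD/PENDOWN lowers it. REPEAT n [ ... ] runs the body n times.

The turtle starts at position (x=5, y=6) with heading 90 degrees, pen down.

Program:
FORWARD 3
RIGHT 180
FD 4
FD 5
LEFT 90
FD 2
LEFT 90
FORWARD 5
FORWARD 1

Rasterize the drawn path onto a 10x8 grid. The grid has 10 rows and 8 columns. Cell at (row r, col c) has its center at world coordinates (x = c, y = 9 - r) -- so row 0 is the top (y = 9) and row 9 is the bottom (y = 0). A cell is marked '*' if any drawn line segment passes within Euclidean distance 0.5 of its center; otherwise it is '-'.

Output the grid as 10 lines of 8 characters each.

Answer: -----*--
-----*--
-----*--
-----*-*
-----*-*
-----*-*
-----*-*
-----*-*
-----*-*
-----***

Derivation:
Segment 0: (5,6) -> (5,9)
Segment 1: (5,9) -> (5,5)
Segment 2: (5,5) -> (5,0)
Segment 3: (5,0) -> (7,0)
Segment 4: (7,0) -> (7,5)
Segment 5: (7,5) -> (7,6)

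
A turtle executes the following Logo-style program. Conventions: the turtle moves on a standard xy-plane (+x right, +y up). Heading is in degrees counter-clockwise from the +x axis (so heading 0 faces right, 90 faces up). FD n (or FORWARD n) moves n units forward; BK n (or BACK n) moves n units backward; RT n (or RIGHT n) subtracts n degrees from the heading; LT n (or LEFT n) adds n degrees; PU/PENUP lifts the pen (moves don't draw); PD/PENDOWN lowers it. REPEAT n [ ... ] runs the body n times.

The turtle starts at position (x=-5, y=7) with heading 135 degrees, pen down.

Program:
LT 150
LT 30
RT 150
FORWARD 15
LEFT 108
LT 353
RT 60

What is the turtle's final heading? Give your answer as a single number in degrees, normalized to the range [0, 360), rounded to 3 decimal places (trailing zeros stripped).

Answer: 206

Derivation:
Executing turtle program step by step:
Start: pos=(-5,7), heading=135, pen down
LT 150: heading 135 -> 285
LT 30: heading 285 -> 315
RT 150: heading 315 -> 165
FD 15: (-5,7) -> (-19.489,10.882) [heading=165, draw]
LT 108: heading 165 -> 273
LT 353: heading 273 -> 266
RT 60: heading 266 -> 206
Final: pos=(-19.489,10.882), heading=206, 1 segment(s) drawn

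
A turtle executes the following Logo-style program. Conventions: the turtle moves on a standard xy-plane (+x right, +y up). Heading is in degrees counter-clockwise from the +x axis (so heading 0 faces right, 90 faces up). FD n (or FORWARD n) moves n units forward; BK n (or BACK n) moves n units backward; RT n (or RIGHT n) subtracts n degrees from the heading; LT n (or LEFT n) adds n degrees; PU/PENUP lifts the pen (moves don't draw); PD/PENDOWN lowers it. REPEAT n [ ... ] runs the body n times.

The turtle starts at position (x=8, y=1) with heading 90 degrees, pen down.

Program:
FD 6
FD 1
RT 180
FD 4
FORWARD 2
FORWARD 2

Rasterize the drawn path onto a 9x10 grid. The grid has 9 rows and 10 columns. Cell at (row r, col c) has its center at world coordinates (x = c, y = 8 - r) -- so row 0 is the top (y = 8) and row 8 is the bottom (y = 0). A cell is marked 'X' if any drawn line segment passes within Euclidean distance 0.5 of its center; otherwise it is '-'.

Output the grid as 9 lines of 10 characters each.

Answer: --------X-
--------X-
--------X-
--------X-
--------X-
--------X-
--------X-
--------X-
--------X-

Derivation:
Segment 0: (8,1) -> (8,7)
Segment 1: (8,7) -> (8,8)
Segment 2: (8,8) -> (8,4)
Segment 3: (8,4) -> (8,2)
Segment 4: (8,2) -> (8,0)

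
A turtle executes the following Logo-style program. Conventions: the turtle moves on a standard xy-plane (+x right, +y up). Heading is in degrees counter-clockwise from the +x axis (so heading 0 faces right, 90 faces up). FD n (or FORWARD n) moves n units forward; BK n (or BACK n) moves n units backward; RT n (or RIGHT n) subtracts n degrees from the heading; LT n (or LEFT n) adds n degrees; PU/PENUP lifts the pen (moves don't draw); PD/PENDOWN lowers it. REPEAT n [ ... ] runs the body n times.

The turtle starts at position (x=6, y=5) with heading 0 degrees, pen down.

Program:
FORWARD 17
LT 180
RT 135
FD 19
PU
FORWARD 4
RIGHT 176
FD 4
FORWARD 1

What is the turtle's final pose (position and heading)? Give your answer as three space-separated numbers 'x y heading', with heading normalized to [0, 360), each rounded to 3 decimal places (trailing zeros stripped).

Answer: 35.983 17.49 229

Derivation:
Executing turtle program step by step:
Start: pos=(6,5), heading=0, pen down
FD 17: (6,5) -> (23,5) [heading=0, draw]
LT 180: heading 0 -> 180
RT 135: heading 180 -> 45
FD 19: (23,5) -> (36.435,18.435) [heading=45, draw]
PU: pen up
FD 4: (36.435,18.435) -> (39.263,21.263) [heading=45, move]
RT 176: heading 45 -> 229
FD 4: (39.263,21.263) -> (36.639,18.245) [heading=229, move]
FD 1: (36.639,18.245) -> (35.983,17.49) [heading=229, move]
Final: pos=(35.983,17.49), heading=229, 2 segment(s) drawn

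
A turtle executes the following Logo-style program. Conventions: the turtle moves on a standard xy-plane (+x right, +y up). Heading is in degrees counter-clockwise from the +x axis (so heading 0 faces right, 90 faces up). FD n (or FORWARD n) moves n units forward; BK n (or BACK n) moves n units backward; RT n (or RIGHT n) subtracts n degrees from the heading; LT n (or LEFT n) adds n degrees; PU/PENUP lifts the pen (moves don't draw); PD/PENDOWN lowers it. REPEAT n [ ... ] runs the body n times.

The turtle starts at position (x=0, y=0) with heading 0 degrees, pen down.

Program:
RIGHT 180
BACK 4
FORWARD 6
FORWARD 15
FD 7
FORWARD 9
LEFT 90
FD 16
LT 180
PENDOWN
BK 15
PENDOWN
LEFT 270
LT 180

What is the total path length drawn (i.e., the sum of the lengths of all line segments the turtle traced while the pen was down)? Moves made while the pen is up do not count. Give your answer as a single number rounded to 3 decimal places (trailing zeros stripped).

Answer: 72

Derivation:
Executing turtle program step by step:
Start: pos=(0,0), heading=0, pen down
RT 180: heading 0 -> 180
BK 4: (0,0) -> (4,0) [heading=180, draw]
FD 6: (4,0) -> (-2,0) [heading=180, draw]
FD 15: (-2,0) -> (-17,0) [heading=180, draw]
FD 7: (-17,0) -> (-24,0) [heading=180, draw]
FD 9: (-24,0) -> (-33,0) [heading=180, draw]
LT 90: heading 180 -> 270
FD 16: (-33,0) -> (-33,-16) [heading=270, draw]
LT 180: heading 270 -> 90
PD: pen down
BK 15: (-33,-16) -> (-33,-31) [heading=90, draw]
PD: pen down
LT 270: heading 90 -> 0
LT 180: heading 0 -> 180
Final: pos=(-33,-31), heading=180, 7 segment(s) drawn

Segment lengths:
  seg 1: (0,0) -> (4,0), length = 4
  seg 2: (4,0) -> (-2,0), length = 6
  seg 3: (-2,0) -> (-17,0), length = 15
  seg 4: (-17,0) -> (-24,0), length = 7
  seg 5: (-24,0) -> (-33,0), length = 9
  seg 6: (-33,0) -> (-33,-16), length = 16
  seg 7: (-33,-16) -> (-33,-31), length = 15
Total = 72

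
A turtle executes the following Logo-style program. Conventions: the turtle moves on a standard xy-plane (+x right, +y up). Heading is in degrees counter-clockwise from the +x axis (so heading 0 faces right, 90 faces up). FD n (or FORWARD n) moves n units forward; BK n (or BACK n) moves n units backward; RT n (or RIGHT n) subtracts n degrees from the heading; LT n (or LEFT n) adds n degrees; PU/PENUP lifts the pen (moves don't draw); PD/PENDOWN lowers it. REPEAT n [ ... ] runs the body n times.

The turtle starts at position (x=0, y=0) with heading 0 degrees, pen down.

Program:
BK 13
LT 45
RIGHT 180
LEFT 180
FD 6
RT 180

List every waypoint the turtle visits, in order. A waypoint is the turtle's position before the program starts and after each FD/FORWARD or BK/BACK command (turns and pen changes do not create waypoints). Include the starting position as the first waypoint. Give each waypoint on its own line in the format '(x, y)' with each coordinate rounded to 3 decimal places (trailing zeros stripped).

Executing turtle program step by step:
Start: pos=(0,0), heading=0, pen down
BK 13: (0,0) -> (-13,0) [heading=0, draw]
LT 45: heading 0 -> 45
RT 180: heading 45 -> 225
LT 180: heading 225 -> 45
FD 6: (-13,0) -> (-8.757,4.243) [heading=45, draw]
RT 180: heading 45 -> 225
Final: pos=(-8.757,4.243), heading=225, 2 segment(s) drawn
Waypoints (3 total):
(0, 0)
(-13, 0)
(-8.757, 4.243)

Answer: (0, 0)
(-13, 0)
(-8.757, 4.243)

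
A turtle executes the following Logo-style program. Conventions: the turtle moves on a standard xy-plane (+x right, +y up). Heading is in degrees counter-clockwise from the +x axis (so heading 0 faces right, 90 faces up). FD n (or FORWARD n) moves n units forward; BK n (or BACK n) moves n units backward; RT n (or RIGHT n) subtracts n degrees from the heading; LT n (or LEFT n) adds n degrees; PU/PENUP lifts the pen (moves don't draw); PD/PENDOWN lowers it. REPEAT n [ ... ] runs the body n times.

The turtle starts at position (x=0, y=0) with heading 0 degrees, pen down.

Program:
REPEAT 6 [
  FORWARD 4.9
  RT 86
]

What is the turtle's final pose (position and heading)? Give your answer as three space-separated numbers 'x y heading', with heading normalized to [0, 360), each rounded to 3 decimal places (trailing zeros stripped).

Answer: 5.757 -4.031 204

Derivation:
Executing turtle program step by step:
Start: pos=(0,0), heading=0, pen down
REPEAT 6 [
  -- iteration 1/6 --
  FD 4.9: (0,0) -> (4.9,0) [heading=0, draw]
  RT 86: heading 0 -> 274
  -- iteration 2/6 --
  FD 4.9: (4.9,0) -> (5.242,-4.888) [heading=274, draw]
  RT 86: heading 274 -> 188
  -- iteration 3/6 --
  FD 4.9: (5.242,-4.888) -> (0.389,-5.57) [heading=188, draw]
  RT 86: heading 188 -> 102
  -- iteration 4/6 --
  FD 4.9: (0.389,-5.57) -> (-0.629,-0.777) [heading=102, draw]
  RT 86: heading 102 -> 16
  -- iteration 5/6 --
  FD 4.9: (-0.629,-0.777) -> (4.081,0.574) [heading=16, draw]
  RT 86: heading 16 -> 290
  -- iteration 6/6 --
  FD 4.9: (4.081,0.574) -> (5.757,-4.031) [heading=290, draw]
  RT 86: heading 290 -> 204
]
Final: pos=(5.757,-4.031), heading=204, 6 segment(s) drawn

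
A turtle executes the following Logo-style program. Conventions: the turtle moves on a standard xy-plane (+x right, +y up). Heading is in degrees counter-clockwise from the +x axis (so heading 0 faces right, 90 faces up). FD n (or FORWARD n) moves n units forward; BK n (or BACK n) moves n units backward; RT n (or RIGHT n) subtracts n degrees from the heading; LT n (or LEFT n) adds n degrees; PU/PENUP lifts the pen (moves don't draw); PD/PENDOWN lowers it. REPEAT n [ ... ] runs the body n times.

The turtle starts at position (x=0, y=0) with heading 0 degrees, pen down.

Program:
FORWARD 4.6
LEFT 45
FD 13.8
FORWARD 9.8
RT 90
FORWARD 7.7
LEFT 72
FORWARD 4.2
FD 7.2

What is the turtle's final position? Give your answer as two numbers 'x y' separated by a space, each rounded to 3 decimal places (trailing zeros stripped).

Answer: 36.89 16.418

Derivation:
Executing turtle program step by step:
Start: pos=(0,0), heading=0, pen down
FD 4.6: (0,0) -> (4.6,0) [heading=0, draw]
LT 45: heading 0 -> 45
FD 13.8: (4.6,0) -> (14.358,9.758) [heading=45, draw]
FD 9.8: (14.358,9.758) -> (21.288,16.688) [heading=45, draw]
RT 90: heading 45 -> 315
FD 7.7: (21.288,16.688) -> (26.732,11.243) [heading=315, draw]
LT 72: heading 315 -> 27
FD 4.2: (26.732,11.243) -> (30.475,13.15) [heading=27, draw]
FD 7.2: (30.475,13.15) -> (36.89,16.418) [heading=27, draw]
Final: pos=(36.89,16.418), heading=27, 6 segment(s) drawn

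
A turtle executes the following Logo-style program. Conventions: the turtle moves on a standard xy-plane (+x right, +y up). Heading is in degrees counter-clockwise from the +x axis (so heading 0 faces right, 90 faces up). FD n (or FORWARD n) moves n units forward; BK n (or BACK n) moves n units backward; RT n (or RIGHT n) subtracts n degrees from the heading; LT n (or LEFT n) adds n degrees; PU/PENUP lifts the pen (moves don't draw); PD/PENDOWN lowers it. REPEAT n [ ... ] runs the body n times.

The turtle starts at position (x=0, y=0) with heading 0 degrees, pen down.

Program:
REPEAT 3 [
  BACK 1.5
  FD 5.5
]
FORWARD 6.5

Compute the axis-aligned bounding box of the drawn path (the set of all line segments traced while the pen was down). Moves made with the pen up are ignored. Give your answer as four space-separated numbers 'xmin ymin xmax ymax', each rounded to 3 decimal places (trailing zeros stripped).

Executing turtle program step by step:
Start: pos=(0,0), heading=0, pen down
REPEAT 3 [
  -- iteration 1/3 --
  BK 1.5: (0,0) -> (-1.5,0) [heading=0, draw]
  FD 5.5: (-1.5,0) -> (4,0) [heading=0, draw]
  -- iteration 2/3 --
  BK 1.5: (4,0) -> (2.5,0) [heading=0, draw]
  FD 5.5: (2.5,0) -> (8,0) [heading=0, draw]
  -- iteration 3/3 --
  BK 1.5: (8,0) -> (6.5,0) [heading=0, draw]
  FD 5.5: (6.5,0) -> (12,0) [heading=0, draw]
]
FD 6.5: (12,0) -> (18.5,0) [heading=0, draw]
Final: pos=(18.5,0), heading=0, 7 segment(s) drawn

Segment endpoints: x in {-1.5, 0, 2.5, 4, 6.5, 8, 12, 18.5}, y in {0}
xmin=-1.5, ymin=0, xmax=18.5, ymax=0

Answer: -1.5 0 18.5 0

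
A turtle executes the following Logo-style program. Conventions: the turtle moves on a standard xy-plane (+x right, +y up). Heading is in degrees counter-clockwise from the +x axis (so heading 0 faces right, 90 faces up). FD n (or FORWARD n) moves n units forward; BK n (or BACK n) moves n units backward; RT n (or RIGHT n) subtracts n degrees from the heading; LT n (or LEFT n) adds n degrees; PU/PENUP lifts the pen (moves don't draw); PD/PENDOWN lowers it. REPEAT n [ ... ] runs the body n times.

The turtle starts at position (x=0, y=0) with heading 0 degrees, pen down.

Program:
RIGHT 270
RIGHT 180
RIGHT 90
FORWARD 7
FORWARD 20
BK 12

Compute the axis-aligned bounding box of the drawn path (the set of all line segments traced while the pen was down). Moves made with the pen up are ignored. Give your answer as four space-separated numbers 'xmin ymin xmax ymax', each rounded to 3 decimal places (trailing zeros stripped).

Answer: -27 0 0 0

Derivation:
Executing turtle program step by step:
Start: pos=(0,0), heading=0, pen down
RT 270: heading 0 -> 90
RT 180: heading 90 -> 270
RT 90: heading 270 -> 180
FD 7: (0,0) -> (-7,0) [heading=180, draw]
FD 20: (-7,0) -> (-27,0) [heading=180, draw]
BK 12: (-27,0) -> (-15,0) [heading=180, draw]
Final: pos=(-15,0), heading=180, 3 segment(s) drawn

Segment endpoints: x in {-27, -15, -7, 0}, y in {0, 0, 0, 0}
xmin=-27, ymin=0, xmax=0, ymax=0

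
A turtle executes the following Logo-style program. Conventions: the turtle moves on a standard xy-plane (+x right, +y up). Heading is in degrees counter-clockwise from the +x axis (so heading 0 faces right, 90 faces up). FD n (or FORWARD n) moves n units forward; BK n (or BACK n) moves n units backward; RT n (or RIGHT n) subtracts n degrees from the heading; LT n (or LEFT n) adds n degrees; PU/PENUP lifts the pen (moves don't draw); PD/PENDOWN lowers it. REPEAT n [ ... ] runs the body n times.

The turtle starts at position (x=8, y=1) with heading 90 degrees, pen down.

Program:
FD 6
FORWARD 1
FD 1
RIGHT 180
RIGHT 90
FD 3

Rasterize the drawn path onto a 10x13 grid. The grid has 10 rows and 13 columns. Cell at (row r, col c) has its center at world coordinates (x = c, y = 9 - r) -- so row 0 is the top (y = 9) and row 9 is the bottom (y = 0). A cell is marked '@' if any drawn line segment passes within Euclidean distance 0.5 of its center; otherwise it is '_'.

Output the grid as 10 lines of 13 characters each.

Segment 0: (8,1) -> (8,7)
Segment 1: (8,7) -> (8,8)
Segment 2: (8,8) -> (8,9)
Segment 3: (8,9) -> (5,9)

Answer: _____@@@@____
________@____
________@____
________@____
________@____
________@____
________@____
________@____
________@____
_____________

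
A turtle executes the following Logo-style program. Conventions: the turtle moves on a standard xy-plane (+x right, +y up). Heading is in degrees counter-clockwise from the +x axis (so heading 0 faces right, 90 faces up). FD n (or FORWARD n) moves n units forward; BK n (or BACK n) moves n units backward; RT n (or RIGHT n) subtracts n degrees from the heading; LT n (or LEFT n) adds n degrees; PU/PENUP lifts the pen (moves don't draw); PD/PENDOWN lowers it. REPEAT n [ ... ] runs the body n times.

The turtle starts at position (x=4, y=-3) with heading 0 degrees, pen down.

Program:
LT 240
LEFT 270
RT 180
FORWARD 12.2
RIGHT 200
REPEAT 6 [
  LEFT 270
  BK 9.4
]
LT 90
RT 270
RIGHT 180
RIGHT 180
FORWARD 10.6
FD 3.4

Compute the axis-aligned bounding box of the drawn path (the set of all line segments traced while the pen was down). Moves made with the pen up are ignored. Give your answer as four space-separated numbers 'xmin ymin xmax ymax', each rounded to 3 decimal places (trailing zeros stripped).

Answer: -7.677 -15.142 14.566 2.783

Derivation:
Executing turtle program step by step:
Start: pos=(4,-3), heading=0, pen down
LT 240: heading 0 -> 240
LT 270: heading 240 -> 150
RT 180: heading 150 -> 330
FD 12.2: (4,-3) -> (14.566,-9.1) [heading=330, draw]
RT 200: heading 330 -> 130
REPEAT 6 [
  -- iteration 1/6 --
  LT 270: heading 130 -> 40
  BK 9.4: (14.566,-9.1) -> (7.365,-15.142) [heading=40, draw]
  -- iteration 2/6 --
  LT 270: heading 40 -> 310
  BK 9.4: (7.365,-15.142) -> (1.322,-7.941) [heading=310, draw]
  -- iteration 3/6 --
  LT 270: heading 310 -> 220
  BK 9.4: (1.322,-7.941) -> (8.523,-1.899) [heading=220, draw]
  -- iteration 4/6 --
  LT 270: heading 220 -> 130
  BK 9.4: (8.523,-1.899) -> (14.566,-9.1) [heading=130, draw]
  -- iteration 5/6 --
  LT 270: heading 130 -> 40
  BK 9.4: (14.566,-9.1) -> (7.365,-15.142) [heading=40, draw]
  -- iteration 6/6 --
  LT 270: heading 40 -> 310
  BK 9.4: (7.365,-15.142) -> (1.322,-7.941) [heading=310, draw]
]
LT 90: heading 310 -> 40
RT 270: heading 40 -> 130
RT 180: heading 130 -> 310
RT 180: heading 310 -> 130
FD 10.6: (1.322,-7.941) -> (-5.491,0.179) [heading=130, draw]
FD 3.4: (-5.491,0.179) -> (-7.677,2.783) [heading=130, draw]
Final: pos=(-7.677,2.783), heading=130, 9 segment(s) drawn

Segment endpoints: x in {-7.677, -5.491, 1.322, 1.322, 4, 7.365, 7.365, 8.523, 14.566, 14.566}, y in {-15.142, -15.142, -9.1, -9.1, -7.941, -7.941, -3, -1.899, 0.179, 2.783}
xmin=-7.677, ymin=-15.142, xmax=14.566, ymax=2.783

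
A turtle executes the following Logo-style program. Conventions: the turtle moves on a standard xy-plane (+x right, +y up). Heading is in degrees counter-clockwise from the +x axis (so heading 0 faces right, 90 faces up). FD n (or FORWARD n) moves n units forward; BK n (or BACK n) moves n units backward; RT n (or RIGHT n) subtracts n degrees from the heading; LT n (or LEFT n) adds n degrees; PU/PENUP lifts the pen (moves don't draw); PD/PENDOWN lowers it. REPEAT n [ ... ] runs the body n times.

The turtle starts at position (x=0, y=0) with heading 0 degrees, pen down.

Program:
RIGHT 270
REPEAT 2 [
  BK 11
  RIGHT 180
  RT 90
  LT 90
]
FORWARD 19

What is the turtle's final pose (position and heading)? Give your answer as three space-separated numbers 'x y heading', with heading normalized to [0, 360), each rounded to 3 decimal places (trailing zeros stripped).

Executing turtle program step by step:
Start: pos=(0,0), heading=0, pen down
RT 270: heading 0 -> 90
REPEAT 2 [
  -- iteration 1/2 --
  BK 11: (0,0) -> (0,-11) [heading=90, draw]
  RT 180: heading 90 -> 270
  RT 90: heading 270 -> 180
  LT 90: heading 180 -> 270
  -- iteration 2/2 --
  BK 11: (0,-11) -> (0,0) [heading=270, draw]
  RT 180: heading 270 -> 90
  RT 90: heading 90 -> 0
  LT 90: heading 0 -> 90
]
FD 19: (0,0) -> (0,19) [heading=90, draw]
Final: pos=(0,19), heading=90, 3 segment(s) drawn

Answer: 0 19 90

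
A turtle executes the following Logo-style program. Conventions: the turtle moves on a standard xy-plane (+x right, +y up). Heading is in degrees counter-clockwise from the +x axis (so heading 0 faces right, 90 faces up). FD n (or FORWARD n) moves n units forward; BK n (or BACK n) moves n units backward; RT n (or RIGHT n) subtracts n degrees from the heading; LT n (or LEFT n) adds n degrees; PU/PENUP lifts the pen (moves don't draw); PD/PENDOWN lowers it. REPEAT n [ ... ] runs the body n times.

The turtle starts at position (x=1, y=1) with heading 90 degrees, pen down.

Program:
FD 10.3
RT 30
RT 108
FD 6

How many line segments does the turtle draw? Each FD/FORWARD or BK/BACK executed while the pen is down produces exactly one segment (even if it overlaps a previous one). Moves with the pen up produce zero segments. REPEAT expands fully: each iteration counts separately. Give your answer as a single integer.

Answer: 2

Derivation:
Executing turtle program step by step:
Start: pos=(1,1), heading=90, pen down
FD 10.3: (1,1) -> (1,11.3) [heading=90, draw]
RT 30: heading 90 -> 60
RT 108: heading 60 -> 312
FD 6: (1,11.3) -> (5.015,6.841) [heading=312, draw]
Final: pos=(5.015,6.841), heading=312, 2 segment(s) drawn
Segments drawn: 2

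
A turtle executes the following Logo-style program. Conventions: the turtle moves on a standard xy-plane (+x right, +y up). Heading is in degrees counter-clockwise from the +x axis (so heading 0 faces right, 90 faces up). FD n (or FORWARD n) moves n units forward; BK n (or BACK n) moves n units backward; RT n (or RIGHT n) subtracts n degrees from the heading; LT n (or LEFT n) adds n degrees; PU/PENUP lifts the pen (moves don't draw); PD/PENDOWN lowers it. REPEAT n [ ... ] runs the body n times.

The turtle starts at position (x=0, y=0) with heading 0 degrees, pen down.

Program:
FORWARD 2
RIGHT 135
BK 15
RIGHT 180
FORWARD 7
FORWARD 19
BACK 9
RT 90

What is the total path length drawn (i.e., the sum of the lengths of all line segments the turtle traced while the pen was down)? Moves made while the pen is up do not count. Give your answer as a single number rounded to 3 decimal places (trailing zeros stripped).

Answer: 52

Derivation:
Executing turtle program step by step:
Start: pos=(0,0), heading=0, pen down
FD 2: (0,0) -> (2,0) [heading=0, draw]
RT 135: heading 0 -> 225
BK 15: (2,0) -> (12.607,10.607) [heading=225, draw]
RT 180: heading 225 -> 45
FD 7: (12.607,10.607) -> (17.556,15.556) [heading=45, draw]
FD 19: (17.556,15.556) -> (30.991,28.991) [heading=45, draw]
BK 9: (30.991,28.991) -> (24.627,22.627) [heading=45, draw]
RT 90: heading 45 -> 315
Final: pos=(24.627,22.627), heading=315, 5 segment(s) drawn

Segment lengths:
  seg 1: (0,0) -> (2,0), length = 2
  seg 2: (2,0) -> (12.607,10.607), length = 15
  seg 3: (12.607,10.607) -> (17.556,15.556), length = 7
  seg 4: (17.556,15.556) -> (30.991,28.991), length = 19
  seg 5: (30.991,28.991) -> (24.627,22.627), length = 9
Total = 52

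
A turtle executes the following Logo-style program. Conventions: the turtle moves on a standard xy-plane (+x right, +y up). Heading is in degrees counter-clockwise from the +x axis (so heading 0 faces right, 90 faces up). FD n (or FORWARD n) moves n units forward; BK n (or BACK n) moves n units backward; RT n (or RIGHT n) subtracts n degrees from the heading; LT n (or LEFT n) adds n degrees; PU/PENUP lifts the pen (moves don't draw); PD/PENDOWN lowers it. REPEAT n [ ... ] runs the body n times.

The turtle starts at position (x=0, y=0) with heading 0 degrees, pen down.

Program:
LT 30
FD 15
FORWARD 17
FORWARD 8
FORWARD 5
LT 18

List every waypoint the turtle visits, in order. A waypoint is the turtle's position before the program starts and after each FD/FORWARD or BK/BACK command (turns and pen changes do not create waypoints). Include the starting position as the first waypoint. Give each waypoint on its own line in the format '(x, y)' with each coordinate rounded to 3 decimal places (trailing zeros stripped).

Executing turtle program step by step:
Start: pos=(0,0), heading=0, pen down
LT 30: heading 0 -> 30
FD 15: (0,0) -> (12.99,7.5) [heading=30, draw]
FD 17: (12.99,7.5) -> (27.713,16) [heading=30, draw]
FD 8: (27.713,16) -> (34.641,20) [heading=30, draw]
FD 5: (34.641,20) -> (38.971,22.5) [heading=30, draw]
LT 18: heading 30 -> 48
Final: pos=(38.971,22.5), heading=48, 4 segment(s) drawn
Waypoints (5 total):
(0, 0)
(12.99, 7.5)
(27.713, 16)
(34.641, 20)
(38.971, 22.5)

Answer: (0, 0)
(12.99, 7.5)
(27.713, 16)
(34.641, 20)
(38.971, 22.5)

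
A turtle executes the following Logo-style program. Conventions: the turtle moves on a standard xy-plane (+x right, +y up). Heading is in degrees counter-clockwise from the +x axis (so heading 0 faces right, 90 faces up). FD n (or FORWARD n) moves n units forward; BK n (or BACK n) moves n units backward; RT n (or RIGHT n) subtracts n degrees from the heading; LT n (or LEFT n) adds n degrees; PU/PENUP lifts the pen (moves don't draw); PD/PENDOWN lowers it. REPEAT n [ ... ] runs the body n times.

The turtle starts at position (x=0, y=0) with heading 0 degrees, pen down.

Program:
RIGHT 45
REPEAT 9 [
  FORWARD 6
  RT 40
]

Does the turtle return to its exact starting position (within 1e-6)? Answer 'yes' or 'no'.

Answer: yes

Derivation:
Executing turtle program step by step:
Start: pos=(0,0), heading=0, pen down
RT 45: heading 0 -> 315
REPEAT 9 [
  -- iteration 1/9 --
  FD 6: (0,0) -> (4.243,-4.243) [heading=315, draw]
  RT 40: heading 315 -> 275
  -- iteration 2/9 --
  FD 6: (4.243,-4.243) -> (4.766,-10.22) [heading=275, draw]
  RT 40: heading 275 -> 235
  -- iteration 3/9 --
  FD 6: (4.766,-10.22) -> (1.324,-15.135) [heading=235, draw]
  RT 40: heading 235 -> 195
  -- iteration 4/9 --
  FD 6: (1.324,-15.135) -> (-4.471,-16.688) [heading=195, draw]
  RT 40: heading 195 -> 155
  -- iteration 5/9 --
  FD 6: (-4.471,-16.688) -> (-9.909,-14.152) [heading=155, draw]
  RT 40: heading 155 -> 115
  -- iteration 6/9 --
  FD 6: (-9.909,-14.152) -> (-12.445,-8.714) [heading=115, draw]
  RT 40: heading 115 -> 75
  -- iteration 7/9 --
  FD 6: (-12.445,-8.714) -> (-10.892,-2.919) [heading=75, draw]
  RT 40: heading 75 -> 35
  -- iteration 8/9 --
  FD 6: (-10.892,-2.919) -> (-5.977,0.523) [heading=35, draw]
  RT 40: heading 35 -> 355
  -- iteration 9/9 --
  FD 6: (-5.977,0.523) -> (0,0) [heading=355, draw]
  RT 40: heading 355 -> 315
]
Final: pos=(0,0), heading=315, 9 segment(s) drawn

Start position: (0, 0)
Final position: (0, 0)
Distance = 0; < 1e-6 -> CLOSED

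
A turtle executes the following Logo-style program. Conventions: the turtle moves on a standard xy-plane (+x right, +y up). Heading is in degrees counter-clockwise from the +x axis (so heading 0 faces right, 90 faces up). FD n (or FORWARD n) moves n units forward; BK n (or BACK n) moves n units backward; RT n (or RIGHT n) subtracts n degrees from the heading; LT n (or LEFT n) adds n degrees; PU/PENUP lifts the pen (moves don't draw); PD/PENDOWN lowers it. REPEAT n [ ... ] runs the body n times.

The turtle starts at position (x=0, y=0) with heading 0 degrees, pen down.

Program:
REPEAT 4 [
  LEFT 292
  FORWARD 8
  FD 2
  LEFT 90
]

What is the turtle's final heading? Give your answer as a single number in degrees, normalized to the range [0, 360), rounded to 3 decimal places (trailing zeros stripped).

Answer: 88

Derivation:
Executing turtle program step by step:
Start: pos=(0,0), heading=0, pen down
REPEAT 4 [
  -- iteration 1/4 --
  LT 292: heading 0 -> 292
  FD 8: (0,0) -> (2.997,-7.417) [heading=292, draw]
  FD 2: (2.997,-7.417) -> (3.746,-9.272) [heading=292, draw]
  LT 90: heading 292 -> 22
  -- iteration 2/4 --
  LT 292: heading 22 -> 314
  FD 8: (3.746,-9.272) -> (9.303,-15.027) [heading=314, draw]
  FD 2: (9.303,-15.027) -> (10.693,-16.465) [heading=314, draw]
  LT 90: heading 314 -> 44
  -- iteration 3/4 --
  LT 292: heading 44 -> 336
  FD 8: (10.693,-16.465) -> (18.001,-19.719) [heading=336, draw]
  FD 2: (18.001,-19.719) -> (19.828,-20.533) [heading=336, draw]
  LT 90: heading 336 -> 66
  -- iteration 4/4 --
  LT 292: heading 66 -> 358
  FD 8: (19.828,-20.533) -> (27.823,-20.812) [heading=358, draw]
  FD 2: (27.823,-20.812) -> (29.822,-20.882) [heading=358, draw]
  LT 90: heading 358 -> 88
]
Final: pos=(29.822,-20.882), heading=88, 8 segment(s) drawn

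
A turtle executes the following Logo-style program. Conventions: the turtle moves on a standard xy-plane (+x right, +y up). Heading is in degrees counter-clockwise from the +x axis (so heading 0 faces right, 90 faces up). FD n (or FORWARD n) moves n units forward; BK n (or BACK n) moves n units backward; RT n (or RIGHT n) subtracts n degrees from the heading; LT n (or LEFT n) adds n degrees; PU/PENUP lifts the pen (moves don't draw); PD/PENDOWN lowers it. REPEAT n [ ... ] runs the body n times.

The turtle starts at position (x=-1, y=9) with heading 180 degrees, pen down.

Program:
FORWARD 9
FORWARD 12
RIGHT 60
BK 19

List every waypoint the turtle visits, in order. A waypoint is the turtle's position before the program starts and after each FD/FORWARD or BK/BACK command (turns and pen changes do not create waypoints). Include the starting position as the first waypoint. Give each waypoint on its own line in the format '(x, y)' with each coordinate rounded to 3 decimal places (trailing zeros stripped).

Executing turtle program step by step:
Start: pos=(-1,9), heading=180, pen down
FD 9: (-1,9) -> (-10,9) [heading=180, draw]
FD 12: (-10,9) -> (-22,9) [heading=180, draw]
RT 60: heading 180 -> 120
BK 19: (-22,9) -> (-12.5,-7.454) [heading=120, draw]
Final: pos=(-12.5,-7.454), heading=120, 3 segment(s) drawn
Waypoints (4 total):
(-1, 9)
(-10, 9)
(-22, 9)
(-12.5, -7.454)

Answer: (-1, 9)
(-10, 9)
(-22, 9)
(-12.5, -7.454)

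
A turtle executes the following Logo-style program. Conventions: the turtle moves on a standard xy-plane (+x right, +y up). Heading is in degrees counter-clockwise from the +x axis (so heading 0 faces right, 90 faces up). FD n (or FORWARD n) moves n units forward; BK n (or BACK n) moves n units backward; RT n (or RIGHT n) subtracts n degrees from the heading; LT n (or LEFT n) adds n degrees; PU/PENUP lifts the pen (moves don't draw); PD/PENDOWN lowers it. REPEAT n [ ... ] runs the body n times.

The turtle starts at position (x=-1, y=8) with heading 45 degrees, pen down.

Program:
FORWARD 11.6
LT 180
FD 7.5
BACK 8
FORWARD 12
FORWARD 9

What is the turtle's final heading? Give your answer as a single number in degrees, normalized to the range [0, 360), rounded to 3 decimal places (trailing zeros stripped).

Executing turtle program step by step:
Start: pos=(-1,8), heading=45, pen down
FD 11.6: (-1,8) -> (7.202,16.202) [heading=45, draw]
LT 180: heading 45 -> 225
FD 7.5: (7.202,16.202) -> (1.899,10.899) [heading=225, draw]
BK 8: (1.899,10.899) -> (7.556,16.556) [heading=225, draw]
FD 12: (7.556,16.556) -> (-0.929,8.071) [heading=225, draw]
FD 9: (-0.929,8.071) -> (-7.293,1.707) [heading=225, draw]
Final: pos=(-7.293,1.707), heading=225, 5 segment(s) drawn

Answer: 225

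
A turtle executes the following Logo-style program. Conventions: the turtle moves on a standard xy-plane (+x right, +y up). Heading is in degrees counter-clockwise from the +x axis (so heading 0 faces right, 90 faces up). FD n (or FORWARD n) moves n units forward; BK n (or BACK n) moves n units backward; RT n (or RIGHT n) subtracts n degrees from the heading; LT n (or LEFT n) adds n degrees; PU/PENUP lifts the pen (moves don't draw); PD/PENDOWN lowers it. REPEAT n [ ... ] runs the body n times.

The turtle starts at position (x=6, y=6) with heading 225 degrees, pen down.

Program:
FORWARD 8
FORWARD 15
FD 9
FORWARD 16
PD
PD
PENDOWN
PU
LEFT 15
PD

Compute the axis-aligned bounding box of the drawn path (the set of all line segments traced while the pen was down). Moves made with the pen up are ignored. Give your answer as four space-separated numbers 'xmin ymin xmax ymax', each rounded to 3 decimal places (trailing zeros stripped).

Answer: -27.941 -27.941 6 6

Derivation:
Executing turtle program step by step:
Start: pos=(6,6), heading=225, pen down
FD 8: (6,6) -> (0.343,0.343) [heading=225, draw]
FD 15: (0.343,0.343) -> (-10.263,-10.263) [heading=225, draw]
FD 9: (-10.263,-10.263) -> (-16.627,-16.627) [heading=225, draw]
FD 16: (-16.627,-16.627) -> (-27.941,-27.941) [heading=225, draw]
PD: pen down
PD: pen down
PD: pen down
PU: pen up
LT 15: heading 225 -> 240
PD: pen down
Final: pos=(-27.941,-27.941), heading=240, 4 segment(s) drawn

Segment endpoints: x in {-27.941, -16.627, -10.263, 0.343, 6}, y in {-27.941, -16.627, -10.263, 0.343, 6}
xmin=-27.941, ymin=-27.941, xmax=6, ymax=6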